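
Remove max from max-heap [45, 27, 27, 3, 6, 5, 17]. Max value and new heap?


Max = 45
Replace root with last, heapify down
Resulting heap: [27, 17, 27, 3, 6, 5]


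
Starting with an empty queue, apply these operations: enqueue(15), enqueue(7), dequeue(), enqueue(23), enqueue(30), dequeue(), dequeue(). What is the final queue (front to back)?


enqueue(15) -> [15]
enqueue(7) -> [15, 7]
dequeue() returns 15 -> [7]
enqueue(23) -> [7, 23]
enqueue(30) -> [7, 23, 30]
dequeue() returns 7 -> [23, 30]
dequeue() returns 23 -> [30]
Final queue (front to back): [30]


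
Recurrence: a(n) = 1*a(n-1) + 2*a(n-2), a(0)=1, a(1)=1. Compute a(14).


Build bottom-up:
...a(12)=2731, a(13)=5461, a(14)=1*5461+2*2731=10923


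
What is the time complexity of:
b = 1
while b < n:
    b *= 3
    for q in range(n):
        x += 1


Per nesting level: O(log n) * O(n) = O(n log n)
Complexity: O(n log n)


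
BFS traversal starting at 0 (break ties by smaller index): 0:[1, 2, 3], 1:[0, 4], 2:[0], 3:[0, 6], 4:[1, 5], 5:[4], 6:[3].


BFS queue: start with [0]
Visit order: [0, 1, 2, 3, 4, 6, 5]


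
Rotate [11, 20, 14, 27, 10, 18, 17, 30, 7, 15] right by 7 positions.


Right rotate by 7: [27, 10, 18, 17, 30, 7, 15, 11, 20, 14]


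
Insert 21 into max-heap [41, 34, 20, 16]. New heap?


Append 21: [41, 34, 20, 16, 21]
Bubble up: no swaps needed
Result: [41, 34, 20, 16, 21]


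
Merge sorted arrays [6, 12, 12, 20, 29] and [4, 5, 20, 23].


Compare heads, take smaller each step.
Merged: [4, 5, 6, 12, 12, 20, 20, 23, 29]


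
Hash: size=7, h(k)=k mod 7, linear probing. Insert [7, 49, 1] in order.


Insertions: 7->slot 0; 49->slot 1; 1->slot 2
Table: [7, 49, 1, None, None, None, None]


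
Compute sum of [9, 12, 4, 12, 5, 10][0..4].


Prefix sums: [0, 9, 21, 25, 37, 42, 52]
Sum[0..4] = prefix[5] - prefix[0] = 42 - 0 = 42


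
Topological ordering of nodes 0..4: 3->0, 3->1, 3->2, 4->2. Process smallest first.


Kahn's algorithm, process smallest node first
Order: [3, 0, 1, 4, 2]


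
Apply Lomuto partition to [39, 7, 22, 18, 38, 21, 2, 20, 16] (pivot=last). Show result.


Elements <= 16 go left of pivot.
Result: [7, 2, 16, 18, 38, 21, 39, 20, 22], pivot at index 2


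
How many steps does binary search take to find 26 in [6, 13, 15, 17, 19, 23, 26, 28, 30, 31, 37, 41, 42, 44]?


Search for 26:
[0,13] mid=6 arr[6]=26
Total: 1 comparisons


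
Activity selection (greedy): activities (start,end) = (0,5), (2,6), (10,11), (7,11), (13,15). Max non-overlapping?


Greedy: pick earliest-ending, then skip overlaps.
Selected (3 activities): [(0, 5), (10, 11), (13, 15)]


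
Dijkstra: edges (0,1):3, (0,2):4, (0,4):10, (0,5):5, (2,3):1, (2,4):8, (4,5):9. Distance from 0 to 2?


Dijkstra from 0:
Distances: {0: 0, 1: 3, 2: 4, 3: 5, 4: 10, 5: 5}
Shortest distance to 2 = 4, path = [0, 2]


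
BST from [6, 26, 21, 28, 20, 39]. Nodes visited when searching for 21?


BST root = 6
Search for 21: compare at each node
Path: [6, 26, 21]


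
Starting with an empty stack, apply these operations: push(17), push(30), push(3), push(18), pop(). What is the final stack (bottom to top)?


push(17) -> [17]
push(30) -> [17, 30]
push(3) -> [17, 30, 3]
push(18) -> [17, 30, 3, 18]
pop() returns 18 -> [17, 30, 3]
Final stack (bottom to top): [17, 30, 3]


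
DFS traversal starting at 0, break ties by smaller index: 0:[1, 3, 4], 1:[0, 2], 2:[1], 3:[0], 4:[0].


DFS stack-based: start with [0]
Visit order: [0, 1, 2, 3, 4]


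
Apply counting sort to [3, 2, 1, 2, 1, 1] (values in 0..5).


Count array: [0, 3, 2, 1, 0, 0]
Reconstruct: [1, 1, 1, 2, 2, 3]


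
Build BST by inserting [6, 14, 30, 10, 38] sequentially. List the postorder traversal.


Root = 6; build tree by BST insertion.
Postorder traversal: [10, 38, 30, 14, 6]


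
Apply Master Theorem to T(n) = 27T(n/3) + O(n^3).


a=27, b=3, c=3. log_3(27)=3 = c=3. Case 2: O(n^c log n) = O(n^3 log n)
Complexity: O(n^3 log n)


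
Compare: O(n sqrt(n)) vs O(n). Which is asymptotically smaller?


linear grows slower than n^1.5
O(n) is asymptotically smaller; O(n sqrt(n)) grows faster


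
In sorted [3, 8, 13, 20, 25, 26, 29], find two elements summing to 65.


Two pointers: lo=0, hi=6
No pair sums to 65


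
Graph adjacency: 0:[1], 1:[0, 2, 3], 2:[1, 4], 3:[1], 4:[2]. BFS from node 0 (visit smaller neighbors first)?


BFS queue: start with [0]
Visit order: [0, 1, 2, 3, 4]


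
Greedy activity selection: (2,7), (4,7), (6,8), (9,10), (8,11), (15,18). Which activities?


Greedy: pick earliest-ending, then skip overlaps.
Selected (3 activities): [(2, 7), (9, 10), (15, 18)]


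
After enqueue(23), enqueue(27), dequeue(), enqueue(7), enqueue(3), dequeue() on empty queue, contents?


enqueue(23) -> [23]
enqueue(27) -> [23, 27]
dequeue() returns 23 -> [27]
enqueue(7) -> [27, 7]
enqueue(3) -> [27, 7, 3]
dequeue() returns 27 -> [7, 3]
Final queue (front to back): [7, 3]


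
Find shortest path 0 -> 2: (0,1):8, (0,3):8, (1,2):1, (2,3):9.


Dijkstra from 0:
Distances: {0: 0, 1: 8, 2: 9, 3: 8}
Shortest distance to 2 = 9, path = [0, 1, 2]


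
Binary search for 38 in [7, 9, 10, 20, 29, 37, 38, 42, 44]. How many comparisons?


Search for 38:
[0,8] mid=4 arr[4]=29
[5,8] mid=6 arr[6]=38
Total: 2 comparisons


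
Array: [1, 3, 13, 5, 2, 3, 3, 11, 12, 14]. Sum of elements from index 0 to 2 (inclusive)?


Prefix sums: [0, 1, 4, 17, 22, 24, 27, 30, 41, 53, 67]
Sum[0..2] = prefix[3] - prefix[0] = 17 - 0 = 17


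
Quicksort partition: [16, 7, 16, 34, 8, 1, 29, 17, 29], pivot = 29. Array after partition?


Elements <= 29 go left of pivot.
Result: [16, 7, 16, 8, 1, 29, 17, 29, 34], pivot at index 7


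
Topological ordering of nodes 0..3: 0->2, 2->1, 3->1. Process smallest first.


Kahn's algorithm, process smallest node first
Order: [0, 2, 3, 1]


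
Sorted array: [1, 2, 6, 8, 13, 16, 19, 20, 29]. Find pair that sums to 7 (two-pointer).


Two pointers: lo=0, hi=8
Found pair: (1, 6) summing to 7


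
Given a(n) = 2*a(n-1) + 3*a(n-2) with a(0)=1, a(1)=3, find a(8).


Build bottom-up:
...a(6)=729, a(7)=2187, a(8)=2*2187+3*729=6561


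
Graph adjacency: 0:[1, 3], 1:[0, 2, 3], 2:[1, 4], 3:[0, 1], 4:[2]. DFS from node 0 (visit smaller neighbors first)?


DFS stack-based: start with [0]
Visit order: [0, 1, 2, 4, 3]


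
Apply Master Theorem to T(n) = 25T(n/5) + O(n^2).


a=25, b=5, c=2. log_5(25)=2 = c=2. Case 2: O(n^c log n) = O(n^2 log n)
Complexity: O(n^2 log n)


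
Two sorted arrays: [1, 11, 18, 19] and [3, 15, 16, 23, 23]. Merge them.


Compare heads, take smaller each step.
Merged: [1, 3, 11, 15, 16, 18, 19, 23, 23]


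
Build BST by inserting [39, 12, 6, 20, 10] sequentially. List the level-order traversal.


Root = 39; build tree by BST insertion.
Level-Order traversal: [39, 12, 6, 20, 10]


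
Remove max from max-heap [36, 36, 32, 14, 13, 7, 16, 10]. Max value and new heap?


Max = 36
Replace root with last, heapify down
Resulting heap: [36, 14, 32, 10, 13, 7, 16]


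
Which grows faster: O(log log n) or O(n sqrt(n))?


double-logarithmic grows slower than n^1.5
O(log log n) is asymptotically smaller; O(n sqrt(n)) grows faster


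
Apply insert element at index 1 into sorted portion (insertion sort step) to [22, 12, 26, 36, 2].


After one pass: [12, 22, 26, 36, 2]


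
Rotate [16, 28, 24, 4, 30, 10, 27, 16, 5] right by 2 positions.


Right rotate by 2: [16, 5, 16, 28, 24, 4, 30, 10, 27]


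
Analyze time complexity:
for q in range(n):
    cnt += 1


Per nesting level: O(n) = O(n)
Complexity: O(n)


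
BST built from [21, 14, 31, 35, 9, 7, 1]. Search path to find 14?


BST root = 21
Search for 14: compare at each node
Path: [21, 14]


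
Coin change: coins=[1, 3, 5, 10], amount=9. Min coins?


dp[0]=0; dp[i]=1+min(dp[i-c] for c in coins)
...dp[4]=2, dp[5]=1, dp[6]=2, dp[7]=3, dp[8]=2, dp[9]=3
Minimum coins for 9 = 3


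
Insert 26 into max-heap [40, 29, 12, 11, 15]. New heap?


Append 26: [40, 29, 12, 11, 15, 26]
Bubble up: swap idx 5(26) with idx 2(12)
Result: [40, 29, 26, 11, 15, 12]


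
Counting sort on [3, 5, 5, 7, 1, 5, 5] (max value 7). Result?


Count array: [0, 1, 0, 1, 0, 4, 0, 1]
Reconstruct: [1, 3, 5, 5, 5, 5, 7]


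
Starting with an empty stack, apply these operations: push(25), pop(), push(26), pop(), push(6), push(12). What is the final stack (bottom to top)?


push(25) -> [25]
pop() returns 25 -> []
push(26) -> [26]
pop() returns 26 -> []
push(6) -> [6]
push(12) -> [6, 12]
Final stack (bottom to top): [6, 12]


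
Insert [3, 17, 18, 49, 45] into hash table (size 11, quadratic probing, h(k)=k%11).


Insertions: 3->slot 3; 17->slot 6; 18->slot 7; 49->slot 5; 45->slot 1
Table: [None, 45, None, 3, None, 49, 17, 18, None, None, None]


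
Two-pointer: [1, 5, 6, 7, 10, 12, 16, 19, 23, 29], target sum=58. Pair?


Two pointers: lo=0, hi=9
No pair sums to 58


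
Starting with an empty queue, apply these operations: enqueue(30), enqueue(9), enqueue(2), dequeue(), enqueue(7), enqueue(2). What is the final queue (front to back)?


enqueue(30) -> [30]
enqueue(9) -> [30, 9]
enqueue(2) -> [30, 9, 2]
dequeue() returns 30 -> [9, 2]
enqueue(7) -> [9, 2, 7]
enqueue(2) -> [9, 2, 7, 2]
Final queue (front to back): [9, 2, 7, 2]


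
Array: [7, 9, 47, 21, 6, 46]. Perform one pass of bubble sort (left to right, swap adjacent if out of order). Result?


After one pass: [7, 9, 21, 6, 46, 47]


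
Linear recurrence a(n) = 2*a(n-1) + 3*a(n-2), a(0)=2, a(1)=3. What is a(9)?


Build bottom-up:
...a(7)=2733, a(8)=8202, a(9)=2*8202+3*2733=24603


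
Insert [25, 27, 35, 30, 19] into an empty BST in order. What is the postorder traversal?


Root = 25; build tree by BST insertion.
Postorder traversal: [19, 30, 35, 27, 25]


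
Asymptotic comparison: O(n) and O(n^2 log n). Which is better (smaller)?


linear grows slower than n^2 log n
O(n) is asymptotically smaller; O(n^2 log n) grows faster


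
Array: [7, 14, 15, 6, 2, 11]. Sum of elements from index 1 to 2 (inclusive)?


Prefix sums: [0, 7, 21, 36, 42, 44, 55]
Sum[1..2] = prefix[3] - prefix[1] = 36 - 7 = 29


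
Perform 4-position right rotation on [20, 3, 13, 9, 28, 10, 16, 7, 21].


Right rotate by 4: [10, 16, 7, 21, 20, 3, 13, 9, 28]


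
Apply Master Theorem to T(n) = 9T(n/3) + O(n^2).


a=9, b=3, c=2. log_3(9)=2 = c=2. Case 2: O(n^c log n) = O(n^2 log n)
Complexity: O(n^2 log n)


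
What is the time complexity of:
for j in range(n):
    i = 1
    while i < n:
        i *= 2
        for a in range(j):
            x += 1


Per nesting level: O(n) * O(log n) * O(n) [triangular over j] = O(n^2 log n)
Complexity: O(n^2 log n)


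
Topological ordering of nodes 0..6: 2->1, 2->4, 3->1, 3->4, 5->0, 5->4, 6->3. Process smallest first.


Kahn's algorithm, process smallest node first
Order: [2, 5, 0, 6, 3, 1, 4]


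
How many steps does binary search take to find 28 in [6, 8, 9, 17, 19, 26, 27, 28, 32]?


Search for 28:
[0,8] mid=4 arr[4]=19
[5,8] mid=6 arr[6]=27
[7,8] mid=7 arr[7]=28
Total: 3 comparisons


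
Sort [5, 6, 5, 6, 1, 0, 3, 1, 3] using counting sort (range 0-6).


Count array: [1, 2, 0, 2, 0, 2, 2]
Reconstruct: [0, 1, 1, 3, 3, 5, 5, 6, 6]


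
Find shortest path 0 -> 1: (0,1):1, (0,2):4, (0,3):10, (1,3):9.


Dijkstra from 0:
Distances: {0: 0, 1: 1, 2: 4, 3: 10}
Shortest distance to 1 = 1, path = [0, 1]


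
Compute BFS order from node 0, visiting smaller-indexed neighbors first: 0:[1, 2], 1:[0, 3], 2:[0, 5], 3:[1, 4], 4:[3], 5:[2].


BFS queue: start with [0]
Visit order: [0, 1, 2, 3, 5, 4]


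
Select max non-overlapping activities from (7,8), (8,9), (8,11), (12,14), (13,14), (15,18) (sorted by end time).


Greedy: pick earliest-ending, then skip overlaps.
Selected (4 activities): [(7, 8), (8, 9), (12, 14), (15, 18)]


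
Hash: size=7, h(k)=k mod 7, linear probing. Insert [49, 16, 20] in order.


Insertions: 49->slot 0; 16->slot 2; 20->slot 6
Table: [49, None, 16, None, None, None, 20]


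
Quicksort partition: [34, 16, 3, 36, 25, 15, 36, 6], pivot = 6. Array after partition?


Elements <= 6 go left of pivot.
Result: [3, 6, 34, 36, 25, 15, 36, 16], pivot at index 1


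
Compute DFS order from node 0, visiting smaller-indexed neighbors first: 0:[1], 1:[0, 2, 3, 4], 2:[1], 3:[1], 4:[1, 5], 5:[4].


DFS stack-based: start with [0]
Visit order: [0, 1, 2, 3, 4, 5]


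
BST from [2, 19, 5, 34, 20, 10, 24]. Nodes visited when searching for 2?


BST root = 2
Search for 2: compare at each node
Path: [2]


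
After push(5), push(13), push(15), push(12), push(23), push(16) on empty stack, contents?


push(5) -> [5]
push(13) -> [5, 13]
push(15) -> [5, 13, 15]
push(12) -> [5, 13, 15, 12]
push(23) -> [5, 13, 15, 12, 23]
push(16) -> [5, 13, 15, 12, 23, 16]
Final stack (bottom to top): [5, 13, 15, 12, 23, 16]


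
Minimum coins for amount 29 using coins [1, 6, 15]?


dp[0]=0; dp[i]=1+min(dp[i-c] for c in coins)
...dp[24]=4, dp[25]=5, dp[26]=6, dp[27]=3, dp[28]=4, dp[29]=5
Minimum coins for 29 = 5


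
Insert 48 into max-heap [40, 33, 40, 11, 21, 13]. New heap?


Append 48: [40, 33, 40, 11, 21, 13, 48]
Bubble up: swap idx 6(48) with idx 2(40); swap idx 2(48) with idx 0(40)
Result: [48, 33, 40, 11, 21, 13, 40]


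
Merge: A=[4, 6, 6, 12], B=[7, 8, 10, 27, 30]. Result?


Compare heads, take smaller each step.
Merged: [4, 6, 6, 7, 8, 10, 12, 27, 30]


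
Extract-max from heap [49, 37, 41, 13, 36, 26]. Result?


Max = 49
Replace root with last, heapify down
Resulting heap: [41, 37, 26, 13, 36]


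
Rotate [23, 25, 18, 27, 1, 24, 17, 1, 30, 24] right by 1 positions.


Right rotate by 1: [24, 23, 25, 18, 27, 1, 24, 17, 1, 30]


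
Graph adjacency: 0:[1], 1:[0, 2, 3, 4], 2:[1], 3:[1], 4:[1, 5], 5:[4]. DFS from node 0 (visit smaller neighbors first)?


DFS stack-based: start with [0]
Visit order: [0, 1, 2, 3, 4, 5]


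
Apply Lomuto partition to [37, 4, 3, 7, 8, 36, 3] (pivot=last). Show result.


Elements <= 3 go left of pivot.
Result: [3, 3, 37, 7, 8, 36, 4], pivot at index 1


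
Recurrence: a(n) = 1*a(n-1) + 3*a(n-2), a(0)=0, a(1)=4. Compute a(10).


Build bottom-up:
...a(8)=868, a(9)=2032, a(10)=1*2032+3*868=4636


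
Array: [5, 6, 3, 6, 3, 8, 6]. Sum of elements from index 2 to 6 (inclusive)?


Prefix sums: [0, 5, 11, 14, 20, 23, 31, 37]
Sum[2..6] = prefix[7] - prefix[2] = 37 - 11 = 26


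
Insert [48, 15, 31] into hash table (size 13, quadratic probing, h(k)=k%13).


Insertions: 48->slot 9; 15->slot 2; 31->slot 5
Table: [None, None, 15, None, None, 31, None, None, None, 48, None, None, None]


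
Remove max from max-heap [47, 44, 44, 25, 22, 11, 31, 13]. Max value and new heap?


Max = 47
Replace root with last, heapify down
Resulting heap: [44, 25, 44, 13, 22, 11, 31]


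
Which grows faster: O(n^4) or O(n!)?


quartic grows slower than factorial
O(n^4) is asymptotically smaller; O(n!) grows faster


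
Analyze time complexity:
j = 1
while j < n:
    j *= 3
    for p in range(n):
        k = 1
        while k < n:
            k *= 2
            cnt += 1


Per nesting level: O(log n) * O(n) * O(log n) = O(n (log n)^2)
Complexity: O(n (log n)^2)


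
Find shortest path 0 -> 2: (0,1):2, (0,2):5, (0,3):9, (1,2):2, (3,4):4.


Dijkstra from 0:
Distances: {0: 0, 1: 2, 2: 4, 3: 9, 4: 13}
Shortest distance to 2 = 4, path = [0, 1, 2]


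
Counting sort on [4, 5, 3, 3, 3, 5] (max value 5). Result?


Count array: [0, 0, 0, 3, 1, 2]
Reconstruct: [3, 3, 3, 4, 5, 5]


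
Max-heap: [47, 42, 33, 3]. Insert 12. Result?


Append 12: [47, 42, 33, 3, 12]
Bubble up: no swaps needed
Result: [47, 42, 33, 3, 12]


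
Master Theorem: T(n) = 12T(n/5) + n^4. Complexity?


a=12, b=5, c=4. log_5(12)=1.544 < c=4. Case 3: O(n^c) = O(n^4)
Complexity: O(n^4)


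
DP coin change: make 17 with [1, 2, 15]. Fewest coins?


dp[0]=0; dp[i]=1+min(dp[i-c] for c in coins)
...dp[12]=6, dp[13]=7, dp[14]=7, dp[15]=1, dp[16]=2, dp[17]=2
Minimum coins for 17 = 2


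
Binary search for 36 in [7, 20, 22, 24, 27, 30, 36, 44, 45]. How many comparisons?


Search for 36:
[0,8] mid=4 arr[4]=27
[5,8] mid=6 arr[6]=36
Total: 2 comparisons


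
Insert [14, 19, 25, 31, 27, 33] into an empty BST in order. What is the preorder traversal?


Root = 14; build tree by BST insertion.
Preorder traversal: [14, 19, 25, 31, 27, 33]


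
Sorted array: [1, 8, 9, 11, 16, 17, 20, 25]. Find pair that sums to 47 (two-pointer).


Two pointers: lo=0, hi=7
No pair sums to 47


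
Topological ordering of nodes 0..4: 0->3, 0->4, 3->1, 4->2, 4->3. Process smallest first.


Kahn's algorithm, process smallest node first
Order: [0, 4, 2, 3, 1]


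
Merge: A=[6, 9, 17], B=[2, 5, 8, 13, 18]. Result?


Compare heads, take smaller each step.
Merged: [2, 5, 6, 8, 9, 13, 17, 18]


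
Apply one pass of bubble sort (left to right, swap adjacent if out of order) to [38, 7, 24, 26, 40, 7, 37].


After one pass: [7, 24, 26, 38, 7, 37, 40]


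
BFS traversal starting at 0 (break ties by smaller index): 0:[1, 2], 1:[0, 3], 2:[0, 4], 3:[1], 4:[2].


BFS queue: start with [0]
Visit order: [0, 1, 2, 3, 4]


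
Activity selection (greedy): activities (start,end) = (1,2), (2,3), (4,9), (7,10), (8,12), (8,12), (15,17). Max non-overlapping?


Greedy: pick earliest-ending, then skip overlaps.
Selected (4 activities): [(1, 2), (2, 3), (4, 9), (15, 17)]


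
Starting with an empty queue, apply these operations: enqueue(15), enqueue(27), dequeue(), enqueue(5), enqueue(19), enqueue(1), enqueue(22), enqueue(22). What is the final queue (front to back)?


enqueue(15) -> [15]
enqueue(27) -> [15, 27]
dequeue() returns 15 -> [27]
enqueue(5) -> [27, 5]
enqueue(19) -> [27, 5, 19]
enqueue(1) -> [27, 5, 19, 1]
enqueue(22) -> [27, 5, 19, 1, 22]
enqueue(22) -> [27, 5, 19, 1, 22, 22]
Final queue (front to back): [27, 5, 19, 1, 22, 22]


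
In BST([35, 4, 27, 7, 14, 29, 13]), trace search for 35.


BST root = 35
Search for 35: compare at each node
Path: [35]


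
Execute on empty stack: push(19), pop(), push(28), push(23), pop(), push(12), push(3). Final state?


push(19) -> [19]
pop() returns 19 -> []
push(28) -> [28]
push(23) -> [28, 23]
pop() returns 23 -> [28]
push(12) -> [28, 12]
push(3) -> [28, 12, 3]
Final stack (bottom to top): [28, 12, 3]


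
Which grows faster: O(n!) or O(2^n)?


exponential grows slower than factorial
O(2^n) is asymptotically smaller; O(n!) grows faster


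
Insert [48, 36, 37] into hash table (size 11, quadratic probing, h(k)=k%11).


Insertions: 48->slot 4; 36->slot 3; 37->slot 5
Table: [None, None, None, 36, 48, 37, None, None, None, None, None]


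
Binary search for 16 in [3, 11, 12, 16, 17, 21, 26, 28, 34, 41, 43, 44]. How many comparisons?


Search for 16:
[0,11] mid=5 arr[5]=21
[0,4] mid=2 arr[2]=12
[3,4] mid=3 arr[3]=16
Total: 3 comparisons


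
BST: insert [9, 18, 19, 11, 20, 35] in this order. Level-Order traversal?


Root = 9; build tree by BST insertion.
Level-Order traversal: [9, 18, 11, 19, 20, 35]


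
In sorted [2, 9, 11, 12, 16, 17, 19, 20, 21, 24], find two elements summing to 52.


Two pointers: lo=0, hi=9
No pair sums to 52


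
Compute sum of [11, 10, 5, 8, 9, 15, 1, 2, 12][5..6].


Prefix sums: [0, 11, 21, 26, 34, 43, 58, 59, 61, 73]
Sum[5..6] = prefix[7] - prefix[5] = 59 - 43 = 16


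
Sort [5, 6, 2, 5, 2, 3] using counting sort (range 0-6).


Count array: [0, 0, 2, 1, 0, 2, 1]
Reconstruct: [2, 2, 3, 5, 5, 6]


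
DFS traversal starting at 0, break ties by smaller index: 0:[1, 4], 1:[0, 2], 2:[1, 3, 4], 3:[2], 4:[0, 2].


DFS stack-based: start with [0]
Visit order: [0, 1, 2, 3, 4]


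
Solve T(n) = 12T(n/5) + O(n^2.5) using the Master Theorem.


a=12, b=5, c=2.5. log_5(12)=1.544 < c=2.5. Case 3: O(n^c) = O(n^2.500)
Complexity: O(n^2.500)


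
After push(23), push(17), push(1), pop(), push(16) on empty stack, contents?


push(23) -> [23]
push(17) -> [23, 17]
push(1) -> [23, 17, 1]
pop() returns 1 -> [23, 17]
push(16) -> [23, 17, 16]
Final stack (bottom to top): [23, 17, 16]


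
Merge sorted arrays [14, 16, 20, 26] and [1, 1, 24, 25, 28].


Compare heads, take smaller each step.
Merged: [1, 1, 14, 16, 20, 24, 25, 26, 28]


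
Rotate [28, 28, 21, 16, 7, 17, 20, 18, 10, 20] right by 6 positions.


Right rotate by 6: [7, 17, 20, 18, 10, 20, 28, 28, 21, 16]


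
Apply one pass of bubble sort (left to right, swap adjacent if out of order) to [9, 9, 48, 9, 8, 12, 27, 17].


After one pass: [9, 9, 9, 8, 12, 27, 17, 48]


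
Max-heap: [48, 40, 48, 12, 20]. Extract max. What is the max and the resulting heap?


Max = 48
Replace root with last, heapify down
Resulting heap: [48, 40, 20, 12]


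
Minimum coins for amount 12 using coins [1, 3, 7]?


dp[0]=0; dp[i]=1+min(dp[i-c] for c in coins)
...dp[7]=1, dp[8]=2, dp[9]=3, dp[10]=2, dp[11]=3, dp[12]=4
Minimum coins for 12 = 4


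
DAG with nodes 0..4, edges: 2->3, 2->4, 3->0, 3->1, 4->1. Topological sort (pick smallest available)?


Kahn's algorithm, process smallest node first
Order: [2, 3, 0, 4, 1]


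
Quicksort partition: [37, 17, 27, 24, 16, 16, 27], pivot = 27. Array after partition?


Elements <= 27 go left of pivot.
Result: [17, 27, 24, 16, 16, 27, 37], pivot at index 5


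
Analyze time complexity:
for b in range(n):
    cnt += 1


Per nesting level: O(n) = O(n)
Complexity: O(n)


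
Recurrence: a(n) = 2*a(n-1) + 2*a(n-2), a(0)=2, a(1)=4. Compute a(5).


Build bottom-up:
...a(3)=32, a(4)=88, a(5)=2*88+2*32=240


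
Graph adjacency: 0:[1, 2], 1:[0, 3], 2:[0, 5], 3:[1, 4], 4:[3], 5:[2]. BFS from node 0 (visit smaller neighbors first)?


BFS queue: start with [0]
Visit order: [0, 1, 2, 3, 5, 4]


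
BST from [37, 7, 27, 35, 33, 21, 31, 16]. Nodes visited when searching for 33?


BST root = 37
Search for 33: compare at each node
Path: [37, 7, 27, 35, 33]


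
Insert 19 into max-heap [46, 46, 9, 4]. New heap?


Append 19: [46, 46, 9, 4, 19]
Bubble up: no swaps needed
Result: [46, 46, 9, 4, 19]


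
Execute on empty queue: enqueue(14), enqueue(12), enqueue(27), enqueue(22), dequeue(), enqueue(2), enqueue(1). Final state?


enqueue(14) -> [14]
enqueue(12) -> [14, 12]
enqueue(27) -> [14, 12, 27]
enqueue(22) -> [14, 12, 27, 22]
dequeue() returns 14 -> [12, 27, 22]
enqueue(2) -> [12, 27, 22, 2]
enqueue(1) -> [12, 27, 22, 2, 1]
Final queue (front to back): [12, 27, 22, 2, 1]


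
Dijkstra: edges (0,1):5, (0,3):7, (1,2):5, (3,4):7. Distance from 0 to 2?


Dijkstra from 0:
Distances: {0: 0, 1: 5, 2: 10, 3: 7, 4: 14}
Shortest distance to 2 = 10, path = [0, 1, 2]


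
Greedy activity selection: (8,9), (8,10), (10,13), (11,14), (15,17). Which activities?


Greedy: pick earliest-ending, then skip overlaps.
Selected (3 activities): [(8, 9), (10, 13), (15, 17)]


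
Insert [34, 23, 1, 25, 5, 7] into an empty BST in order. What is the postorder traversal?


Root = 34; build tree by BST insertion.
Postorder traversal: [7, 5, 1, 25, 23, 34]


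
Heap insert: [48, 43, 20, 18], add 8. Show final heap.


Append 8: [48, 43, 20, 18, 8]
Bubble up: no swaps needed
Result: [48, 43, 20, 18, 8]


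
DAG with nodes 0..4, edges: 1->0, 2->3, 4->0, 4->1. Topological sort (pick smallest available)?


Kahn's algorithm, process smallest node first
Order: [2, 3, 4, 1, 0]


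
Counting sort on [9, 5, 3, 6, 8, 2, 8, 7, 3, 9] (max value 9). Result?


Count array: [0, 0, 1, 2, 0, 1, 1, 1, 2, 2]
Reconstruct: [2, 3, 3, 5, 6, 7, 8, 8, 9, 9]


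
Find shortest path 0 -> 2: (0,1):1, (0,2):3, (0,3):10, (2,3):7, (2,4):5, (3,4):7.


Dijkstra from 0:
Distances: {0: 0, 1: 1, 2: 3, 3: 10, 4: 8}
Shortest distance to 2 = 3, path = [0, 2]


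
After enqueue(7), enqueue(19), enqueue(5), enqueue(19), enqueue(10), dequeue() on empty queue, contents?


enqueue(7) -> [7]
enqueue(19) -> [7, 19]
enqueue(5) -> [7, 19, 5]
enqueue(19) -> [7, 19, 5, 19]
enqueue(10) -> [7, 19, 5, 19, 10]
dequeue() returns 7 -> [19, 5, 19, 10]
Final queue (front to back): [19, 5, 19, 10]


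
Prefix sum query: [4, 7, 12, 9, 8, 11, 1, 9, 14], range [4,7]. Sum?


Prefix sums: [0, 4, 11, 23, 32, 40, 51, 52, 61, 75]
Sum[4..7] = prefix[8] - prefix[4] = 61 - 32 = 29


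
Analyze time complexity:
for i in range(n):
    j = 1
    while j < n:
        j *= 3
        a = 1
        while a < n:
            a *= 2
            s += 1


Per nesting level: O(n) * O(log n) * O(log n) = O(n (log n)^2)
Complexity: O(n (log n)^2)


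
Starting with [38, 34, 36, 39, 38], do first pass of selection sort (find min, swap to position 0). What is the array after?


After one pass: [34, 38, 36, 39, 38]


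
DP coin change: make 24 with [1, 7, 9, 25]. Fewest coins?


dp[0]=0; dp[i]=1+min(dp[i-c] for c in coins)
...dp[19]=3, dp[20]=4, dp[21]=3, dp[22]=4, dp[23]=3, dp[24]=4
Minimum coins for 24 = 4


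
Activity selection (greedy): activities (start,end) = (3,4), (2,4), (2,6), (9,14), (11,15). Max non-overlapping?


Greedy: pick earliest-ending, then skip overlaps.
Selected (2 activities): [(3, 4), (9, 14)]


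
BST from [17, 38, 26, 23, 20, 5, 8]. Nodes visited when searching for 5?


BST root = 17
Search for 5: compare at each node
Path: [17, 5]


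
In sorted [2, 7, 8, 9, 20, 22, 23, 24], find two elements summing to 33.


Two pointers: lo=0, hi=7
Found pair: (9, 24) summing to 33


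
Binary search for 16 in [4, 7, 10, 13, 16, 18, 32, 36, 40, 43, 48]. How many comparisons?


Search for 16:
[0,10] mid=5 arr[5]=18
[0,4] mid=2 arr[2]=10
[3,4] mid=3 arr[3]=13
[4,4] mid=4 arr[4]=16
Total: 4 comparisons


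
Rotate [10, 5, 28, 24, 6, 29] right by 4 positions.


Right rotate by 4: [28, 24, 6, 29, 10, 5]


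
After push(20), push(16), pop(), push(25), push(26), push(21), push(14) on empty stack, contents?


push(20) -> [20]
push(16) -> [20, 16]
pop() returns 16 -> [20]
push(25) -> [20, 25]
push(26) -> [20, 25, 26]
push(21) -> [20, 25, 26, 21]
push(14) -> [20, 25, 26, 21, 14]
Final stack (bottom to top): [20, 25, 26, 21, 14]


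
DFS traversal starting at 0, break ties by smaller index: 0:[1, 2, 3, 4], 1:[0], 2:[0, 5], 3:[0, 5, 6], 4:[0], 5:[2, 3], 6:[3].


DFS stack-based: start with [0]
Visit order: [0, 1, 2, 5, 3, 6, 4]


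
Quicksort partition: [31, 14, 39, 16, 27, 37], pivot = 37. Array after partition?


Elements <= 37 go left of pivot.
Result: [31, 14, 16, 27, 37, 39], pivot at index 4


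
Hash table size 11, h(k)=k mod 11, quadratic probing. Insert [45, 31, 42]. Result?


Insertions: 45->slot 1; 31->slot 9; 42->slot 10
Table: [None, 45, None, None, None, None, None, None, None, 31, 42]


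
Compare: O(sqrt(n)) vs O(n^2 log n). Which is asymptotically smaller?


sublinear grows slower than n^2 log n
O(sqrt(n)) is asymptotically smaller; O(n^2 log n) grows faster


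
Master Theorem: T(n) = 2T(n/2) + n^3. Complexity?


a=2, b=2, c=3. log_2(2)=1 < c=3. Case 3: O(n^c) = O(n^3)
Complexity: O(n^3)


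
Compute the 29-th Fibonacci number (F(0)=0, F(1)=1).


F(n)=F(n-1)+F(n-2)
...F(27)=196418, F(28)=317811, F(29)=514229


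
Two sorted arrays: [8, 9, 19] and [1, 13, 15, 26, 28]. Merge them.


Compare heads, take smaller each step.
Merged: [1, 8, 9, 13, 15, 19, 26, 28]


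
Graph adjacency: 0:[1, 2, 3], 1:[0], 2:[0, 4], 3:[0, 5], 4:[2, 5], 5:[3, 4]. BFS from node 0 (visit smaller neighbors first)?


BFS queue: start with [0]
Visit order: [0, 1, 2, 3, 4, 5]


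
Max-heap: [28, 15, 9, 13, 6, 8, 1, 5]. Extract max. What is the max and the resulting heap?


Max = 28
Replace root with last, heapify down
Resulting heap: [15, 13, 9, 5, 6, 8, 1]


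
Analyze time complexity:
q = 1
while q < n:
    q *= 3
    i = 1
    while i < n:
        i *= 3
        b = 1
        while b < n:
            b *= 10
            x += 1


Per nesting level: O(log n) * O(log n) * O(log n) = O((log n)^3)
Complexity: O((log n)^3)


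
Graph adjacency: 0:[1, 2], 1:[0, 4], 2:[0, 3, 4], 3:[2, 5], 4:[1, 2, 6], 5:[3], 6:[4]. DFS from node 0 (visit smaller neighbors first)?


DFS stack-based: start with [0]
Visit order: [0, 1, 4, 2, 3, 5, 6]


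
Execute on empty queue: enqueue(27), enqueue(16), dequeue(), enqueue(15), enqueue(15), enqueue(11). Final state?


enqueue(27) -> [27]
enqueue(16) -> [27, 16]
dequeue() returns 27 -> [16]
enqueue(15) -> [16, 15]
enqueue(15) -> [16, 15, 15]
enqueue(11) -> [16, 15, 15, 11]
Final queue (front to back): [16, 15, 15, 11]


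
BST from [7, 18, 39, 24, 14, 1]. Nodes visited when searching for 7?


BST root = 7
Search for 7: compare at each node
Path: [7]


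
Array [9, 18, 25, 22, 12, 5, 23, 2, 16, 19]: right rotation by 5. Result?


Right rotate by 5: [5, 23, 2, 16, 19, 9, 18, 25, 22, 12]


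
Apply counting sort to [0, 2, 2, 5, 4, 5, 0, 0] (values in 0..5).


Count array: [3, 0, 2, 0, 1, 2]
Reconstruct: [0, 0, 0, 2, 2, 4, 5, 5]


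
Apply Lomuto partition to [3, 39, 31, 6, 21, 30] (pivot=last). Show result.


Elements <= 30 go left of pivot.
Result: [3, 6, 21, 30, 31, 39], pivot at index 3


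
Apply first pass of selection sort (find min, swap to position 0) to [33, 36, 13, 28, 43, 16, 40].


After one pass: [13, 36, 33, 28, 43, 16, 40]


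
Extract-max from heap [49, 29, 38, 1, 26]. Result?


Max = 49
Replace root with last, heapify down
Resulting heap: [38, 29, 26, 1]


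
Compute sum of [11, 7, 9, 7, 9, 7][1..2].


Prefix sums: [0, 11, 18, 27, 34, 43, 50]
Sum[1..2] = prefix[3] - prefix[1] = 27 - 11 = 16


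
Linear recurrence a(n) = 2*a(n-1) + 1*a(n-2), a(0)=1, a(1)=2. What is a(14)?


Build bottom-up:
...a(12)=33461, a(13)=80782, a(14)=2*80782+1*33461=195025


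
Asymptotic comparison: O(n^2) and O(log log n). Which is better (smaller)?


double-logarithmic grows slower than quadratic
O(log log n) is asymptotically smaller; O(n^2) grows faster


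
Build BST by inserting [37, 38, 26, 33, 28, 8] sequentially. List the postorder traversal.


Root = 37; build tree by BST insertion.
Postorder traversal: [8, 28, 33, 26, 38, 37]


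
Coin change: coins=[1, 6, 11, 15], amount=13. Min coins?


dp[0]=0; dp[i]=1+min(dp[i-c] for c in coins)
...dp[8]=3, dp[9]=4, dp[10]=5, dp[11]=1, dp[12]=2, dp[13]=3
Minimum coins for 13 = 3


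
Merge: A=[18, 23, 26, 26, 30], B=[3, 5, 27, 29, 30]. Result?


Compare heads, take smaller each step.
Merged: [3, 5, 18, 23, 26, 26, 27, 29, 30, 30]


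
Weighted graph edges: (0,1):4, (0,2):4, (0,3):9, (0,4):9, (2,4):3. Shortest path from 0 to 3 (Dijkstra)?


Dijkstra from 0:
Distances: {0: 0, 1: 4, 2: 4, 3: 9, 4: 7}
Shortest distance to 3 = 9, path = [0, 3]


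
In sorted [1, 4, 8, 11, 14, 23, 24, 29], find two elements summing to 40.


Two pointers: lo=0, hi=7
Found pair: (11, 29) summing to 40


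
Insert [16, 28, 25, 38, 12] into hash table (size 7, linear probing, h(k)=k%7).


Insertions: 16->slot 2; 28->slot 0; 25->slot 4; 38->slot 3; 12->slot 5
Table: [28, None, 16, 38, 25, 12, None]


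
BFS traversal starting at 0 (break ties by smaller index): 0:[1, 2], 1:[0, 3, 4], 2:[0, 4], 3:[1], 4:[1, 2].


BFS queue: start with [0]
Visit order: [0, 1, 2, 3, 4]


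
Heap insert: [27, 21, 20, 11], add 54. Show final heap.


Append 54: [27, 21, 20, 11, 54]
Bubble up: swap idx 4(54) with idx 1(21); swap idx 1(54) with idx 0(27)
Result: [54, 27, 20, 11, 21]


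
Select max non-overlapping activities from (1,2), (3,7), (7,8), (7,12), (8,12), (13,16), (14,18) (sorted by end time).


Greedy: pick earliest-ending, then skip overlaps.
Selected (5 activities): [(1, 2), (3, 7), (7, 8), (8, 12), (13, 16)]


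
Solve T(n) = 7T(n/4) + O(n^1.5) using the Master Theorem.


a=7, b=4, c=1.5. log_4(7)=1.404 < c=1.5. Case 3: O(n^c) = O(n^1.500)
Complexity: O(n^1.500)


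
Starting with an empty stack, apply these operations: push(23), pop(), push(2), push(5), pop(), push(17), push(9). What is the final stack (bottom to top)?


push(23) -> [23]
pop() returns 23 -> []
push(2) -> [2]
push(5) -> [2, 5]
pop() returns 5 -> [2]
push(17) -> [2, 17]
push(9) -> [2, 17, 9]
Final stack (bottom to top): [2, 17, 9]


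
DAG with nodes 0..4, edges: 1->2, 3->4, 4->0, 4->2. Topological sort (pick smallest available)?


Kahn's algorithm, process smallest node first
Order: [1, 3, 4, 0, 2]


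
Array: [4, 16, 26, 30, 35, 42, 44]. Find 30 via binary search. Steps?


Search for 30:
[0,6] mid=3 arr[3]=30
Total: 1 comparisons


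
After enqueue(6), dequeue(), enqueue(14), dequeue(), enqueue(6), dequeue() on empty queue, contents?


enqueue(6) -> [6]
dequeue() returns 6 -> []
enqueue(14) -> [14]
dequeue() returns 14 -> []
enqueue(6) -> [6]
dequeue() returns 6 -> []
Final queue (front to back): []


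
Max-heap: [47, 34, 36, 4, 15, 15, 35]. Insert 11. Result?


Append 11: [47, 34, 36, 4, 15, 15, 35, 11]
Bubble up: swap idx 7(11) with idx 3(4)
Result: [47, 34, 36, 11, 15, 15, 35, 4]


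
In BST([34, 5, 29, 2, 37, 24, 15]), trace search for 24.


BST root = 34
Search for 24: compare at each node
Path: [34, 5, 29, 24]


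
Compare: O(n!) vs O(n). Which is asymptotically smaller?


linear grows slower than factorial
O(n) is asymptotically smaller; O(n!) grows faster


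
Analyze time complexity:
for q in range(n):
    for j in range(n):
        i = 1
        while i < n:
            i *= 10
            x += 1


Per nesting level: O(n) * O(n) * O(log n) = O(n^2 log n)
Complexity: O(n^2 log n)


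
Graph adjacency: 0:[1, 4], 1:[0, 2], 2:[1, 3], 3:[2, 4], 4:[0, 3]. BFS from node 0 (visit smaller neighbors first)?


BFS queue: start with [0]
Visit order: [0, 1, 4, 2, 3]


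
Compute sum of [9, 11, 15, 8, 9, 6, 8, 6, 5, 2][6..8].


Prefix sums: [0, 9, 20, 35, 43, 52, 58, 66, 72, 77, 79]
Sum[6..8] = prefix[9] - prefix[6] = 77 - 58 = 19


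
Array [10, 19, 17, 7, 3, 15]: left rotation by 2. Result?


Left rotate by 2: [17, 7, 3, 15, 10, 19]


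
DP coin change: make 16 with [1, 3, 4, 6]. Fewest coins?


dp[0]=0; dp[i]=1+min(dp[i-c] for c in coins)
...dp[11]=3, dp[12]=2, dp[13]=3, dp[14]=3, dp[15]=3, dp[16]=3
Minimum coins for 16 = 3


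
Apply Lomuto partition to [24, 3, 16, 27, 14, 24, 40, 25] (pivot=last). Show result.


Elements <= 25 go left of pivot.
Result: [24, 3, 16, 14, 24, 25, 40, 27], pivot at index 5


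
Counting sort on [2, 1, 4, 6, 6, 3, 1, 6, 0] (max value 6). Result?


Count array: [1, 2, 1, 1, 1, 0, 3]
Reconstruct: [0, 1, 1, 2, 3, 4, 6, 6, 6]


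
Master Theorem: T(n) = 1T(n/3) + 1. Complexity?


a=1, b=3, c=0. log_3(1)=0 = c=0. Case 2: O(n^c log n) = O(log n)
Complexity: O(log n)


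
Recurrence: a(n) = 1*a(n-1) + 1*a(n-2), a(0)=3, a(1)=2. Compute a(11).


Build bottom-up:
...a(9)=131, a(10)=212, a(11)=1*212+1*131=343


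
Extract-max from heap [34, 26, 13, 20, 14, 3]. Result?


Max = 34
Replace root with last, heapify down
Resulting heap: [26, 20, 13, 3, 14]


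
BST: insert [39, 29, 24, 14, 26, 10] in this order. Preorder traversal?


Root = 39; build tree by BST insertion.
Preorder traversal: [39, 29, 24, 14, 10, 26]


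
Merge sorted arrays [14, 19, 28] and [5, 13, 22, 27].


Compare heads, take smaller each step.
Merged: [5, 13, 14, 19, 22, 27, 28]


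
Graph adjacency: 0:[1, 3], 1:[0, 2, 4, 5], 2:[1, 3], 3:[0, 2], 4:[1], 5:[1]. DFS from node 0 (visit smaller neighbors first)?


DFS stack-based: start with [0]
Visit order: [0, 1, 2, 3, 4, 5]


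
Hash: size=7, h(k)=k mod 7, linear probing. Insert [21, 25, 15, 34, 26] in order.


Insertions: 21->slot 0; 25->slot 4; 15->slot 1; 34->slot 6; 26->slot 5
Table: [21, 15, None, None, 25, 26, 34]


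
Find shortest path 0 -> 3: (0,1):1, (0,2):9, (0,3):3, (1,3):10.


Dijkstra from 0:
Distances: {0: 0, 1: 1, 2: 9, 3: 3}
Shortest distance to 3 = 3, path = [0, 3]


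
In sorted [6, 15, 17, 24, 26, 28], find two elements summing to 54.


Two pointers: lo=0, hi=5
Found pair: (26, 28) summing to 54


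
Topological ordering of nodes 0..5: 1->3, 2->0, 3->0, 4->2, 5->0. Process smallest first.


Kahn's algorithm, process smallest node first
Order: [1, 3, 4, 2, 5, 0]


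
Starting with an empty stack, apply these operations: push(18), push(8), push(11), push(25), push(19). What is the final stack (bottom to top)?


push(18) -> [18]
push(8) -> [18, 8]
push(11) -> [18, 8, 11]
push(25) -> [18, 8, 11, 25]
push(19) -> [18, 8, 11, 25, 19]
Final stack (bottom to top): [18, 8, 11, 25, 19]


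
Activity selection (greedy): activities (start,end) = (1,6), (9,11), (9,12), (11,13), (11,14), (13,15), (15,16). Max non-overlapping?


Greedy: pick earliest-ending, then skip overlaps.
Selected (5 activities): [(1, 6), (9, 11), (11, 13), (13, 15), (15, 16)]


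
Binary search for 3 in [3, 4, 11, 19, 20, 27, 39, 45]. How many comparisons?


Search for 3:
[0,7] mid=3 arr[3]=19
[0,2] mid=1 arr[1]=4
[0,0] mid=0 arr[0]=3
Total: 3 comparisons


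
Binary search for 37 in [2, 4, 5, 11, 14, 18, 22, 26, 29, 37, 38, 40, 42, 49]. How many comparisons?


Search for 37:
[0,13] mid=6 arr[6]=22
[7,13] mid=10 arr[10]=38
[7,9] mid=8 arr[8]=29
[9,9] mid=9 arr[9]=37
Total: 4 comparisons


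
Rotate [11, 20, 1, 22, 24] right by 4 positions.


Right rotate by 4: [20, 1, 22, 24, 11]


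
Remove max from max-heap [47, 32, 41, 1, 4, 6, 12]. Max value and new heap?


Max = 47
Replace root with last, heapify down
Resulting heap: [41, 32, 12, 1, 4, 6]


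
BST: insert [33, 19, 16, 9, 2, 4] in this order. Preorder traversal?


Root = 33; build tree by BST insertion.
Preorder traversal: [33, 19, 16, 9, 2, 4]


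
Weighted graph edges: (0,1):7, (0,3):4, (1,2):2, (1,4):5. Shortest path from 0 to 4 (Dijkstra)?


Dijkstra from 0:
Distances: {0: 0, 1: 7, 2: 9, 3: 4, 4: 12}
Shortest distance to 4 = 12, path = [0, 1, 4]


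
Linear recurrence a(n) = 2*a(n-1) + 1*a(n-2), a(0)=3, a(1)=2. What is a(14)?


Build bottom-up:
...a(12)=44943, a(13)=108502, a(14)=2*108502+1*44943=261947


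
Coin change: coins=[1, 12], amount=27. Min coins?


dp[0]=0; dp[i]=1+min(dp[i-c] for c in coins)
...dp[22]=11, dp[23]=12, dp[24]=2, dp[25]=3, dp[26]=4, dp[27]=5
Minimum coins for 27 = 5


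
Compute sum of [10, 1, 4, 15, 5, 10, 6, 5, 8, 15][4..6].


Prefix sums: [0, 10, 11, 15, 30, 35, 45, 51, 56, 64, 79]
Sum[4..6] = prefix[7] - prefix[4] = 51 - 30 = 21


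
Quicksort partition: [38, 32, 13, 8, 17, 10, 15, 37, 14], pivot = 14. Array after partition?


Elements <= 14 go left of pivot.
Result: [13, 8, 10, 14, 17, 38, 15, 37, 32], pivot at index 3


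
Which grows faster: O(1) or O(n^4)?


constant grows slower than quartic
O(1) is asymptotically smaller; O(n^4) grows faster


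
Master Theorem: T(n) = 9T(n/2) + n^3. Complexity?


a=9, b=2, c=3. log_2(9)=3.170 > c=3. Case 1: O(n^log_b(a)) = O(n^3.170)
Complexity: O(n^3.170)


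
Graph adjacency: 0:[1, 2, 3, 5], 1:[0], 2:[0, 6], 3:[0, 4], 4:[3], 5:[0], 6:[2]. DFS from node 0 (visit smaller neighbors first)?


DFS stack-based: start with [0]
Visit order: [0, 1, 2, 6, 3, 4, 5]


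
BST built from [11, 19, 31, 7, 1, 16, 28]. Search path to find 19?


BST root = 11
Search for 19: compare at each node
Path: [11, 19]


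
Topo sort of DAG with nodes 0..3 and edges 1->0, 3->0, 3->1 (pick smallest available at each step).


Kahn's algorithm, process smallest node first
Order: [2, 3, 1, 0]
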